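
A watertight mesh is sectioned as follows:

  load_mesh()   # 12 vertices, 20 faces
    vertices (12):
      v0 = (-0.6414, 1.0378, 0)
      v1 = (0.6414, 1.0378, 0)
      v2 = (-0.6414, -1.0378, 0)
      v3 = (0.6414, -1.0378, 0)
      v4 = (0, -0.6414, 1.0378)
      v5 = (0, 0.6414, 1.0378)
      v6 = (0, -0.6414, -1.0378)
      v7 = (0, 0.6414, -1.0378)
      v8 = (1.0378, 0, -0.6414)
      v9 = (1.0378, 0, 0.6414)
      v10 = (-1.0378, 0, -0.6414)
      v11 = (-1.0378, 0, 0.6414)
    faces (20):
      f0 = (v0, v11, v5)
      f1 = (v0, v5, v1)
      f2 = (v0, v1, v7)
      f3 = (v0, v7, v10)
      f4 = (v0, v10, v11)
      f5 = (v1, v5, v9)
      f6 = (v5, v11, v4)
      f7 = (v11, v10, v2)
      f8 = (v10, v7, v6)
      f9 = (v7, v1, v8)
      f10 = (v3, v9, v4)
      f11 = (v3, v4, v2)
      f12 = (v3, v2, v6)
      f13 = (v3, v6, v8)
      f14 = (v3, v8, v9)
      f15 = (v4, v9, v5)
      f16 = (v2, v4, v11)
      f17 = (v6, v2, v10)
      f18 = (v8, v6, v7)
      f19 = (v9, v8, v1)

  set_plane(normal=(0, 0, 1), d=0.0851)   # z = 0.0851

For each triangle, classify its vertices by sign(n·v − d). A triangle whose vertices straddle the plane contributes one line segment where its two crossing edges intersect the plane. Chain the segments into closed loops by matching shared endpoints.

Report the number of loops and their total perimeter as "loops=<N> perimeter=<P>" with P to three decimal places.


loops=1 perimeter=6.804

Straddling triangles (10 of 20):
  (v0,v11,v5) [-++] → (-0.693994, 0.900106, 0.0851)–(-0.588805, 1.0053, 0.0851)  len=0.1488
  (v0,v5,v1) [-+-] → (-0.588805, 1.0053, 0.0851)–(0.588805, 1.0053, 0.0851)  len=1.1776
  (v0,v10,v11) [--+] → (-1.0378, 0, 0.0851)–(-0.693994, 0.900106, 0.0851)  len=0.9635
  (v1,v5,v9) [-++] → (0.588805, 1.0053, 0.0851)–(0.693994, 0.900106, 0.0851)  len=0.1488
  (v11,v10,v2) [+--] → (-1.0378, 0, 0.0851)–(-0.693994, -0.900106, 0.0851)  len=0.9635
  (v3,v9,v4) [-++] → (0.693994, -0.900106, 0.0851)–(0.588805, -1.0053, 0.0851)  len=0.1488
  (v3,v4,v2) [-+-] → (0.588805, -1.0053, 0.0851)–(-0.588805, -1.0053, 0.0851)  len=1.1776
  (v3,v8,v9) [--+] → (1.0378, 0, 0.0851)–(0.693994, -0.900106, 0.0851)  len=0.9635
  (v2,v4,v11) [-++] → (-0.588805, -1.0053, 0.0851)–(-0.693994, -0.900106, 0.0851)  len=0.1488
  (v9,v8,v1) [+--] → (1.0378, 0, 0.0851)–(0.693994, 0.900106, 0.0851)  len=0.9635

Chained into 1 loop(s):
  loop 1: 10 segments, perimeter = 6.8044
Total perimeter = 6.804


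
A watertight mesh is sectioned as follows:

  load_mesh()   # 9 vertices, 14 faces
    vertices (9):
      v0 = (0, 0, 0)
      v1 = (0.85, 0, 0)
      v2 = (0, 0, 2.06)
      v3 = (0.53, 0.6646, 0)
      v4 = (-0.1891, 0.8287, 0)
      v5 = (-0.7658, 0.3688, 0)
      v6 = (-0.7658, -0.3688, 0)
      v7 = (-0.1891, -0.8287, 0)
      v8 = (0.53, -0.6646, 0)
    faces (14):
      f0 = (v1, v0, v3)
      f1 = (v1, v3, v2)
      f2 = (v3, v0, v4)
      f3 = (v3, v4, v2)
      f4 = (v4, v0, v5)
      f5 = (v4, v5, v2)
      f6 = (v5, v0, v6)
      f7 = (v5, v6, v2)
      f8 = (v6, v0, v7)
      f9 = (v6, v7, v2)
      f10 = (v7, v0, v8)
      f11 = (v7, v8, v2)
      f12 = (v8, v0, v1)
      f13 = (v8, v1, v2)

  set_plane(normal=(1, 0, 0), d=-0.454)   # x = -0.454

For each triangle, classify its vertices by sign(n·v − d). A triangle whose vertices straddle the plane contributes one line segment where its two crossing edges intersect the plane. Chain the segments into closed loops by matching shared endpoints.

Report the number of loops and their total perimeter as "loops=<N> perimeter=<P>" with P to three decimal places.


Straddling triangles (6 of 14):
  (v4,v0,v5) [++-] → (-0.454, 0.218641, 0)–(-0.454, 0.617451, 0)  len=0.3988
  (v4,v5,v2) [+-+] → (-0.454, 0.617451, 0)–(-0.454, 0.218641, 0.838741)  len=0.9287
  (v5,v0,v6) [-+-] → (-0.454, 0.218641, 0)–(-0.454, -0.218641, 0)  len=0.4373
  (v5,v6,v2) [--+] → (-0.454, -0.218641, 0.838741)–(-0.454, 0.218641, 0.838741)  len=0.4373
  (v6,v0,v7) [-++] → (-0.454, -0.218641, 0)–(-0.454, -0.617451, 0)  len=0.3988
  (v6,v7,v2) [-++] → (-0.454, -0.617451, 0)–(-0.454, -0.218641, 0.838741)  len=0.9287

Chained into 1 loop(s):
  loop 1: 6 segments, perimeter = 3.5296
Total perimeter = 3.530

loops=1 perimeter=3.530


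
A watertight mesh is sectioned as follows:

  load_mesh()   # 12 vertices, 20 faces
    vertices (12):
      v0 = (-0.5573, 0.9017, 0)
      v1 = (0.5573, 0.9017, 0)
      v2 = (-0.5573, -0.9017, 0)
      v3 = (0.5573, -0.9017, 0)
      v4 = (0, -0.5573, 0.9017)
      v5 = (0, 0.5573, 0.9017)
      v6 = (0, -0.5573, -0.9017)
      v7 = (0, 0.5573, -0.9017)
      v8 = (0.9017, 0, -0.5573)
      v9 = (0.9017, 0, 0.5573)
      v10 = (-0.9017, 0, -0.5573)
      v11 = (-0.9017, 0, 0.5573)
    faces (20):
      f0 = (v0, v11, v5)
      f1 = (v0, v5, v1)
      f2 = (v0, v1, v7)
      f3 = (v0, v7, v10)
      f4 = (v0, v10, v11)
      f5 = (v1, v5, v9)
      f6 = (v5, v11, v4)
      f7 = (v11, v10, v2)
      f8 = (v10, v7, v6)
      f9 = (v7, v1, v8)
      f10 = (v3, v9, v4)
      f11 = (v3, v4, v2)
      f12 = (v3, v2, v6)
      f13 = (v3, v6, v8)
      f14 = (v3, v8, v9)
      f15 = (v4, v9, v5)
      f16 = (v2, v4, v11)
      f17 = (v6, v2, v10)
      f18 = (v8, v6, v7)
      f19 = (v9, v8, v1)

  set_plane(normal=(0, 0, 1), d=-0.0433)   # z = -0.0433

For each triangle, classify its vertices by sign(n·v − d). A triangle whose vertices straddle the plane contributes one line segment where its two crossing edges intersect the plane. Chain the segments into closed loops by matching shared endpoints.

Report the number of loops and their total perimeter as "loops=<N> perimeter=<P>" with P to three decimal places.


Straddling triangles (10 of 20):
  (v0,v1,v7) [++-] → (0.530538, 0.885162, -0.0433)–(-0.530538, 0.885162, -0.0433)  len=1.0611
  (v0,v7,v10) [+--] → (-0.530538, 0.885162, -0.0433)–(-0.584059, 0.831641, -0.0433)  len=0.0757
  (v0,v10,v11) [+-+] → (-0.584059, 0.831641, -0.0433)–(-0.9017, 0, -0.0433)  len=0.8902
  (v11,v10,v2) [+-+] → (-0.9017, 0, -0.0433)–(-0.584059, -0.831641, -0.0433)  len=0.8902
  (v7,v1,v8) [-+-] → (0.530538, 0.885162, -0.0433)–(0.584059, 0.831641, -0.0433)  len=0.0757
  (v3,v2,v6) [++-] → (-0.530538, -0.885162, -0.0433)–(0.530538, -0.885162, -0.0433)  len=1.0611
  (v3,v6,v8) [+--] → (0.530538, -0.885162, -0.0433)–(0.584059, -0.831641, -0.0433)  len=0.0757
  (v3,v8,v9) [+-+] → (0.584059, -0.831641, -0.0433)–(0.9017, 0, -0.0433)  len=0.8902
  (v6,v2,v10) [-+-] → (-0.530538, -0.885162, -0.0433)–(-0.584059, -0.831641, -0.0433)  len=0.0757
  (v9,v8,v1) [+-+] → (0.9017, 0, -0.0433)–(0.584059, 0.831641, -0.0433)  len=0.8902

Chained into 1 loop(s):
  loop 1: 10 segments, perimeter = 5.9859
Total perimeter = 5.986

loops=1 perimeter=5.986


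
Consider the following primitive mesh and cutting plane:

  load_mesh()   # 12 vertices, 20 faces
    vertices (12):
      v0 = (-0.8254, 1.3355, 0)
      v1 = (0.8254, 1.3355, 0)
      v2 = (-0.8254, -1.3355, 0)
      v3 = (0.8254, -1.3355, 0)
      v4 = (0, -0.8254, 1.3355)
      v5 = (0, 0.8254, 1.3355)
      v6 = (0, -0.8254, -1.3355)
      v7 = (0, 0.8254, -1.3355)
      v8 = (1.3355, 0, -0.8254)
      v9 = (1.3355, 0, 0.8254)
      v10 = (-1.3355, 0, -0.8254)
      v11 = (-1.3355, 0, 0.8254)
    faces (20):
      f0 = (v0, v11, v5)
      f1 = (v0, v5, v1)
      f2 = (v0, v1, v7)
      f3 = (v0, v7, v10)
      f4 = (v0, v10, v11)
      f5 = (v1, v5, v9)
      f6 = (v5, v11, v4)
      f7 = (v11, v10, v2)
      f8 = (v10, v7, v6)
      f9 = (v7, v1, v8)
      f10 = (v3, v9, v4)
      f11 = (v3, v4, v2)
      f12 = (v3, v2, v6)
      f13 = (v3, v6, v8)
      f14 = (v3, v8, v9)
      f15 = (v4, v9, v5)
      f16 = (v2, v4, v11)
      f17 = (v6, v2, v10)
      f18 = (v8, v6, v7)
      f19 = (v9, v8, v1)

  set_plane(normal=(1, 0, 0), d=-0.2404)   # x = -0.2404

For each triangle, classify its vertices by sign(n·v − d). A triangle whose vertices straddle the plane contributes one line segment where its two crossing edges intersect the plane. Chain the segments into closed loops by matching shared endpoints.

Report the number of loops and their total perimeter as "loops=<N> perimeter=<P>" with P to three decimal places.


loops=1 perimeter=8.441

Straddling triangles (10 of 20):
  (v0,v11,v5) [--+] → (-0.2404, 0.676822, 1.24368)–(-0.2404, 0.973968, 0.946532)  len=0.4202
  (v0,v5,v1) [-++] → (-0.2404, 0.973968, 0.946532)–(-0.2404, 1.3355, 0)  len=1.0132
  (v0,v1,v7) [-++] → (-0.2404, 1.3355, 0)–(-0.2404, 0.973968, -0.946532)  len=1.0132
  (v0,v7,v10) [-+-] → (-0.2404, 0.973968, -0.946532)–(-0.2404, 0.676822, -1.24368)  len=0.4202
  (v5,v11,v4) [+-+] → (-0.2404, 0.676822, 1.24368)–(-0.2404, -0.676822, 1.24368)  len=1.3536
  (v10,v7,v6) [-++] → (-0.2404, 0.676822, -1.24368)–(-0.2404, -0.676822, -1.24368)  len=1.3536
  (v3,v4,v2) [++-] → (-0.2404, -0.973968, 0.946532)–(-0.2404, -1.3355, 0)  len=1.0132
  (v3,v2,v6) [+-+] → (-0.2404, -1.3355, 0)–(-0.2404, -0.973968, -0.946532)  len=1.0132
  (v2,v4,v11) [-+-] → (-0.2404, -0.973968, 0.946532)–(-0.2404, -0.676822, 1.24368)  len=0.4202
  (v6,v2,v10) [+--] → (-0.2404, -0.973968, -0.946532)–(-0.2404, -0.676822, -1.24368)  len=0.4202

Chained into 1 loop(s):
  loop 1: 10 segments, perimeter = 8.4411
Total perimeter = 8.441


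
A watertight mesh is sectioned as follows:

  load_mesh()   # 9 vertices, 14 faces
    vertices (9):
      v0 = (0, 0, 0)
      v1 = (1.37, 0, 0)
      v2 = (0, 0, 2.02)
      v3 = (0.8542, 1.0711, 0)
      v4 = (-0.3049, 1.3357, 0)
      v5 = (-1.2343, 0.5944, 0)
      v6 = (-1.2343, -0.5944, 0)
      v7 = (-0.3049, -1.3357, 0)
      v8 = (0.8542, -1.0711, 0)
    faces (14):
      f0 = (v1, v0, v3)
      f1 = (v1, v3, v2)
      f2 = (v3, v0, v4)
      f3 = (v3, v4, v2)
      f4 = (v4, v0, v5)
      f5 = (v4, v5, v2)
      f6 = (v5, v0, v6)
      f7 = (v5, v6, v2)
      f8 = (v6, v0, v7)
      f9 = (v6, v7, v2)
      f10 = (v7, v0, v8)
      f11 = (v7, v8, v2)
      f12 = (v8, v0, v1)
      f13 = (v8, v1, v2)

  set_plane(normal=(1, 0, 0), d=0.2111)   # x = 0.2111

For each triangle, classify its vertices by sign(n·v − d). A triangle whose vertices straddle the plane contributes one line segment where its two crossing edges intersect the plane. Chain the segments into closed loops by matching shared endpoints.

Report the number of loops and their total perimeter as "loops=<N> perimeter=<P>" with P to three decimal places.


loops=1 perimeter=6.675

Straddling triangles (8 of 14):
  (v1,v0,v3) [+-+] → (0.2111, 0, 0)–(0.2111, 0.264703, 0)  len=0.2647
  (v1,v3,v2) [++-] → (0.2111, 0.264703, 1.52079)–(0.2111, 0, 1.70874)  len=0.3246
  (v3,v0,v4) [+--] → (0.2111, 0.264703, 0)–(0.2111, 1.21791, 0)  len=0.9532
  (v3,v4,v2) [+--] → (0.2111, 1.21791, 0)–(0.2111, 0.264703, 1.52079)  len=1.7948
  (v7,v0,v8) [--+] → (0.2111, -0.264703, 0)–(0.2111, -1.21791, 0)  len=0.9532
  (v7,v8,v2) [-+-] → (0.2111, -1.21791, 0)–(0.2111, -0.264703, 1.52079)  len=1.7948
  (v8,v0,v1) [+-+] → (0.2111, -0.264703, 0)–(0.2111, 0, 0)  len=0.2647
  (v8,v1,v2) [++-] → (0.2111, 0, 1.70874)–(0.2111, -0.264703, 1.52079)  len=0.3246

Chained into 1 loop(s):
  loop 1: 8 segments, perimeter = 6.6748
Total perimeter = 6.675


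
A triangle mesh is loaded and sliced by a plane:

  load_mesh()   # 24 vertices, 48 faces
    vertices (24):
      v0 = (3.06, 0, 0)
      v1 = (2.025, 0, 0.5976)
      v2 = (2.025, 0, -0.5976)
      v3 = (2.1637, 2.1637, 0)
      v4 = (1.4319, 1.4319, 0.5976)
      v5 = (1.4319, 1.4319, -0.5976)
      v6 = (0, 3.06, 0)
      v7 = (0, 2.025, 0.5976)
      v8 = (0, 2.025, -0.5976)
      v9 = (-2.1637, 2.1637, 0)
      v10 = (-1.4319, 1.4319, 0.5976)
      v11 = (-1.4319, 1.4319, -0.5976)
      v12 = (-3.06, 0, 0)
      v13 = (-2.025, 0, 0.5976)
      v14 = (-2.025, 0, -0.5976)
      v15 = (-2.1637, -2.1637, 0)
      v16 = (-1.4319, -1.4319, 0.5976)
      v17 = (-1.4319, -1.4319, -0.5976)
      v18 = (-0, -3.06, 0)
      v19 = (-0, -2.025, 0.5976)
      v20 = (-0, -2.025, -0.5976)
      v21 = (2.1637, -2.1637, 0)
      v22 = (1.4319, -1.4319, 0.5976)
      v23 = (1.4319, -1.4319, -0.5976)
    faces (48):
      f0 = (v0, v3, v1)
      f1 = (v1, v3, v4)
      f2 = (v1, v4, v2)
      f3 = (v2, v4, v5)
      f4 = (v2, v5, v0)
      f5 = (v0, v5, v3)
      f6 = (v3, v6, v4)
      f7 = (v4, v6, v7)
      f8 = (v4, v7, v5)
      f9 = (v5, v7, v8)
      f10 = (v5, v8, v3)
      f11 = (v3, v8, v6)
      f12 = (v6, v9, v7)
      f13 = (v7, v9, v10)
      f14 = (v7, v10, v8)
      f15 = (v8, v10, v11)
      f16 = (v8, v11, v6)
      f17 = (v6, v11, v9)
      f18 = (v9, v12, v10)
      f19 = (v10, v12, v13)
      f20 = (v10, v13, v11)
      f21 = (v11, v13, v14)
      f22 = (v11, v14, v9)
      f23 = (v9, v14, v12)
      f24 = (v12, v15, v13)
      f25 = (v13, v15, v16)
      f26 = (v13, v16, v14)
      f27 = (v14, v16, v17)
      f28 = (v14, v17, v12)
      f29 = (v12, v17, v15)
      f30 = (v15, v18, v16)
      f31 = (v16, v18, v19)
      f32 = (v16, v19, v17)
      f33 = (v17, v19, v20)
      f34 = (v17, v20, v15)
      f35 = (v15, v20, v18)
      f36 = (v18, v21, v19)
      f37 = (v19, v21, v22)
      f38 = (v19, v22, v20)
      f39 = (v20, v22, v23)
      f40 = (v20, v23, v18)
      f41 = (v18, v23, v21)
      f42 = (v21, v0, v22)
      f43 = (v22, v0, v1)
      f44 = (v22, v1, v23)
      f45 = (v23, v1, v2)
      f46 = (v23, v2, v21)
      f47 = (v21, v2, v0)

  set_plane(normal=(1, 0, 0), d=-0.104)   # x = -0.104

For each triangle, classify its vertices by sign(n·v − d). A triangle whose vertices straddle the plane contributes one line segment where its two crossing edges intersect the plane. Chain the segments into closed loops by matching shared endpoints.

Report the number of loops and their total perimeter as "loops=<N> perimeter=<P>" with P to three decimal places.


loops=2 perimeter=7.171

Straddling triangles (12 of 48):
  (v6,v9,v7) [+-+] → (-0.104, 3.01692, 0)–(-0.104, 2.03167, 0.568876)  len=1.1377
  (v7,v9,v10) [+--] → (-0.104, 2.03167, 0.568876)–(-0.104, 1.98192, 0.5976)  len=0.0574
  (v7,v10,v8) [+-+] → (-0.104, 1.98192, 0.5976)–(-0.104, 1.98192, -0.510792)  len=1.1084
  (v8,v10,v11) [+--] → (-0.104, 1.98192, -0.510792)–(-0.104, 1.98192, -0.5976)  len=0.0868
  (v8,v11,v6) [+-+] → (-0.104, 1.98192, -0.5976)–(-0.104, 2.94175, -0.0434041)  len=1.1083
  (v6,v11,v9) [+--] → (-0.104, 2.94175, -0.0434041)–(-0.104, 3.01692, 0)  len=0.0868
  (v15,v18,v16) [-+-] → (-0.104, -3.01692, 0)–(-0.104, -2.94175, 0.0434041)  len=0.0868
  (v16,v18,v19) [-++] → (-0.104, -2.94175, 0.0434041)–(-0.104, -1.98192, 0.5976)  len=1.1083
  (v16,v19,v17) [-+-] → (-0.104, -1.98192, 0.5976)–(-0.104, -1.98192, 0.510792)  len=0.0868
  (v17,v19,v20) [-++] → (-0.104, -1.98192, 0.510792)–(-0.104, -1.98192, -0.5976)  len=1.1084
  (v17,v20,v15) [-+-] → (-0.104, -1.98192, -0.5976)–(-0.104, -2.03167, -0.568876)  len=0.0574
  (v15,v20,v18) [-++] → (-0.104, -2.03167, -0.568876)–(-0.104, -3.01692, 0)  len=1.1377

Chained into 2 loop(s):
  loop 1: 6 segments, perimeter = 3.5855
  loop 2: 6 segments, perimeter = 3.5855
Total perimeter = 7.171


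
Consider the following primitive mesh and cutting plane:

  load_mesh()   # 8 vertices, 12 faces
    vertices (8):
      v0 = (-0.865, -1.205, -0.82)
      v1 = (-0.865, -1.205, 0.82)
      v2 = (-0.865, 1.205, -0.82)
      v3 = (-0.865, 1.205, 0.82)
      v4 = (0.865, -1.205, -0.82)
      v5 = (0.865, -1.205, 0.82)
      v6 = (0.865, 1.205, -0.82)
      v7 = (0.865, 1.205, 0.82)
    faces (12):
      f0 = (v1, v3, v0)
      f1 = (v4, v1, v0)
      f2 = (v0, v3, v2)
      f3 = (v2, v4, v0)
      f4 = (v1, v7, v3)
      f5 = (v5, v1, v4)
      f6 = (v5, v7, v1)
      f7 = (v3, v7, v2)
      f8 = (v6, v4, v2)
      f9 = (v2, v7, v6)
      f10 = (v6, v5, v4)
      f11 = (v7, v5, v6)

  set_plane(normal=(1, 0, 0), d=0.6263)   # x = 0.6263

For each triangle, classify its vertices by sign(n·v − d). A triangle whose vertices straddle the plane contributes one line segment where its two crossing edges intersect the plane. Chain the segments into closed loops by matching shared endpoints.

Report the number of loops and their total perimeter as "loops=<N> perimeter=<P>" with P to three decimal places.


Straddling triangles (8 of 12):
  (v4,v1,v0) [+--] → (0.6263, -1.205, -0.593718)–(0.6263, -1.205, -0.82)  len=0.2263
  (v2,v4,v0) [-+-] → (0.6263, -0.872476, -0.82)–(0.6263, -1.205, -0.82)  len=0.3325
  (v1,v7,v3) [-+-] → (0.6263, 0.872476, 0.82)–(0.6263, 1.205, 0.82)  len=0.3325
  (v5,v1,v4) [+-+] → (0.6263, -1.205, 0.82)–(0.6263, -1.205, -0.593718)  len=1.4137
  (v5,v7,v1) [++-] → (0.6263, 0.872476, 0.82)–(0.6263, -1.205, 0.82)  len=2.0775
  (v3,v7,v2) [-+-] → (0.6263, 1.205, 0.82)–(0.6263, 1.205, 0.593718)  len=0.2263
  (v6,v4,v2) [++-] → (0.6263, -0.872476, -0.82)–(0.6263, 1.205, -0.82)  len=2.0775
  (v2,v7,v6) [-++] → (0.6263, 1.205, 0.593718)–(0.6263, 1.205, -0.82)  len=1.4137

Chained into 1 loop(s):
  loop 1: 8 segments, perimeter = 8.1000
Total perimeter = 8.100

loops=1 perimeter=8.100


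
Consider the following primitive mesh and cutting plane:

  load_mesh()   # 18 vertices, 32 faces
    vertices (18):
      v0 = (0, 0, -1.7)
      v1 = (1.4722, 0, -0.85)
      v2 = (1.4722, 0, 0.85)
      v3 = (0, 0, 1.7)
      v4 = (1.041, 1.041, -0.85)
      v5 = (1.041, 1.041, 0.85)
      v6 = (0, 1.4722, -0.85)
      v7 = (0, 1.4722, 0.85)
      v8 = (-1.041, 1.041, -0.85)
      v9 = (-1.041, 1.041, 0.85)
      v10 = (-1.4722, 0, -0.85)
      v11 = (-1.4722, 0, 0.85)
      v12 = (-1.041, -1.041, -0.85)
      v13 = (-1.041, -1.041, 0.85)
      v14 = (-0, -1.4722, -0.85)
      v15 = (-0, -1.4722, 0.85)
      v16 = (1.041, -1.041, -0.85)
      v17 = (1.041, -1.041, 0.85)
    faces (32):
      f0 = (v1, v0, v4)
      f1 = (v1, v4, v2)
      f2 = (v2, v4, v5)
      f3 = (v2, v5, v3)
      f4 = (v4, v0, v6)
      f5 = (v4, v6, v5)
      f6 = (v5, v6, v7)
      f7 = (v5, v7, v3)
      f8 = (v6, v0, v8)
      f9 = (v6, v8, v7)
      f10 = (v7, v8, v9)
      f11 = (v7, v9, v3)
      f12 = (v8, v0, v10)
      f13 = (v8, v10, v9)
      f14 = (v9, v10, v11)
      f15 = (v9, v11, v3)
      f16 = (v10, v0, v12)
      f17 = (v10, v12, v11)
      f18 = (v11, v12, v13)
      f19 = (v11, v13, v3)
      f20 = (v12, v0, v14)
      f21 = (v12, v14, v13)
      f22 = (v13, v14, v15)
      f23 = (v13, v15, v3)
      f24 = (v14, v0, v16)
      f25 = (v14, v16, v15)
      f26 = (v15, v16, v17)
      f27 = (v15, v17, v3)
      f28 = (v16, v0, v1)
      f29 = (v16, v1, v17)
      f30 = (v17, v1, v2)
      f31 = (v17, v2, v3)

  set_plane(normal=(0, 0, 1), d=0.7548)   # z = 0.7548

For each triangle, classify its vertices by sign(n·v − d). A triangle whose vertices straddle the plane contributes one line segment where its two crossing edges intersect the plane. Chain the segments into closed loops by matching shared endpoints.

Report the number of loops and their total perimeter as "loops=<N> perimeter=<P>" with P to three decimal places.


Straddling triangles (16 of 32):
  (v1,v4,v2) [--+] → (1.44805, 0.058296, 0.7548)–(1.4722, 0, 0.7548)  len=0.0631
  (v2,v4,v5) [+-+] → (1.44805, 0.058296, 0.7548)–(1.041, 1.041, 0.7548)  len=1.0637
  (v4,v6,v5) [--+] → (0.982704, 1.06515, 0.7548)–(1.041, 1.041, 0.7548)  len=0.0631
  (v5,v6,v7) [+-+] → (0.982704, 1.06515, 0.7548)–(0, 1.4722, 0.7548)  len=1.0637
  (v6,v8,v7) [--+] → (-0.058296, 1.44805, 0.7548)–(0, 1.4722, 0.7548)  len=0.0631
  (v7,v8,v9) [+-+] → (-0.058296, 1.44805, 0.7548)–(-1.041, 1.041, 0.7548)  len=1.0637
  (v8,v10,v9) [--+] → (-1.06515, 0.982704, 0.7548)–(-1.041, 1.041, 0.7548)  len=0.0631
  (v9,v10,v11) [+-+] → (-1.06515, 0.982704, 0.7548)–(-1.4722, 0, 0.7548)  len=1.0637
  (v10,v12,v11) [--+] → (-1.44805, -0.058296, 0.7548)–(-1.4722, 0, 0.7548)  len=0.0631
  (v11,v12,v13) [+-+] → (-1.44805, -0.058296, 0.7548)–(-1.041, -1.041, 0.7548)  len=1.0637
  (v12,v14,v13) [--+] → (-0.982704, -1.06515, 0.7548)–(-1.041, -1.041, 0.7548)  len=0.0631
  (v13,v14,v15) [+-+] → (-0.982704, -1.06515, 0.7548)–(0, -1.4722, 0.7548)  len=1.0637
  (v14,v16,v15) [--+] → (0.058296, -1.44805, 0.7548)–(0, -1.4722, 0.7548)  len=0.0631
  (v15,v16,v17) [+-+] → (0.058296, -1.44805, 0.7548)–(1.041, -1.041, 0.7548)  len=1.0637
  (v16,v1,v17) [--+] → (1.06515, -0.982704, 0.7548)–(1.041, -1.041, 0.7548)  len=0.0631
  (v17,v1,v2) [+-+] → (1.06515, -0.982704, 0.7548)–(1.4722, 0, 0.7548)  len=1.0637

Chained into 1 loop(s):
  loop 1: 16 segments, perimeter = 9.0142
Total perimeter = 9.014

loops=1 perimeter=9.014


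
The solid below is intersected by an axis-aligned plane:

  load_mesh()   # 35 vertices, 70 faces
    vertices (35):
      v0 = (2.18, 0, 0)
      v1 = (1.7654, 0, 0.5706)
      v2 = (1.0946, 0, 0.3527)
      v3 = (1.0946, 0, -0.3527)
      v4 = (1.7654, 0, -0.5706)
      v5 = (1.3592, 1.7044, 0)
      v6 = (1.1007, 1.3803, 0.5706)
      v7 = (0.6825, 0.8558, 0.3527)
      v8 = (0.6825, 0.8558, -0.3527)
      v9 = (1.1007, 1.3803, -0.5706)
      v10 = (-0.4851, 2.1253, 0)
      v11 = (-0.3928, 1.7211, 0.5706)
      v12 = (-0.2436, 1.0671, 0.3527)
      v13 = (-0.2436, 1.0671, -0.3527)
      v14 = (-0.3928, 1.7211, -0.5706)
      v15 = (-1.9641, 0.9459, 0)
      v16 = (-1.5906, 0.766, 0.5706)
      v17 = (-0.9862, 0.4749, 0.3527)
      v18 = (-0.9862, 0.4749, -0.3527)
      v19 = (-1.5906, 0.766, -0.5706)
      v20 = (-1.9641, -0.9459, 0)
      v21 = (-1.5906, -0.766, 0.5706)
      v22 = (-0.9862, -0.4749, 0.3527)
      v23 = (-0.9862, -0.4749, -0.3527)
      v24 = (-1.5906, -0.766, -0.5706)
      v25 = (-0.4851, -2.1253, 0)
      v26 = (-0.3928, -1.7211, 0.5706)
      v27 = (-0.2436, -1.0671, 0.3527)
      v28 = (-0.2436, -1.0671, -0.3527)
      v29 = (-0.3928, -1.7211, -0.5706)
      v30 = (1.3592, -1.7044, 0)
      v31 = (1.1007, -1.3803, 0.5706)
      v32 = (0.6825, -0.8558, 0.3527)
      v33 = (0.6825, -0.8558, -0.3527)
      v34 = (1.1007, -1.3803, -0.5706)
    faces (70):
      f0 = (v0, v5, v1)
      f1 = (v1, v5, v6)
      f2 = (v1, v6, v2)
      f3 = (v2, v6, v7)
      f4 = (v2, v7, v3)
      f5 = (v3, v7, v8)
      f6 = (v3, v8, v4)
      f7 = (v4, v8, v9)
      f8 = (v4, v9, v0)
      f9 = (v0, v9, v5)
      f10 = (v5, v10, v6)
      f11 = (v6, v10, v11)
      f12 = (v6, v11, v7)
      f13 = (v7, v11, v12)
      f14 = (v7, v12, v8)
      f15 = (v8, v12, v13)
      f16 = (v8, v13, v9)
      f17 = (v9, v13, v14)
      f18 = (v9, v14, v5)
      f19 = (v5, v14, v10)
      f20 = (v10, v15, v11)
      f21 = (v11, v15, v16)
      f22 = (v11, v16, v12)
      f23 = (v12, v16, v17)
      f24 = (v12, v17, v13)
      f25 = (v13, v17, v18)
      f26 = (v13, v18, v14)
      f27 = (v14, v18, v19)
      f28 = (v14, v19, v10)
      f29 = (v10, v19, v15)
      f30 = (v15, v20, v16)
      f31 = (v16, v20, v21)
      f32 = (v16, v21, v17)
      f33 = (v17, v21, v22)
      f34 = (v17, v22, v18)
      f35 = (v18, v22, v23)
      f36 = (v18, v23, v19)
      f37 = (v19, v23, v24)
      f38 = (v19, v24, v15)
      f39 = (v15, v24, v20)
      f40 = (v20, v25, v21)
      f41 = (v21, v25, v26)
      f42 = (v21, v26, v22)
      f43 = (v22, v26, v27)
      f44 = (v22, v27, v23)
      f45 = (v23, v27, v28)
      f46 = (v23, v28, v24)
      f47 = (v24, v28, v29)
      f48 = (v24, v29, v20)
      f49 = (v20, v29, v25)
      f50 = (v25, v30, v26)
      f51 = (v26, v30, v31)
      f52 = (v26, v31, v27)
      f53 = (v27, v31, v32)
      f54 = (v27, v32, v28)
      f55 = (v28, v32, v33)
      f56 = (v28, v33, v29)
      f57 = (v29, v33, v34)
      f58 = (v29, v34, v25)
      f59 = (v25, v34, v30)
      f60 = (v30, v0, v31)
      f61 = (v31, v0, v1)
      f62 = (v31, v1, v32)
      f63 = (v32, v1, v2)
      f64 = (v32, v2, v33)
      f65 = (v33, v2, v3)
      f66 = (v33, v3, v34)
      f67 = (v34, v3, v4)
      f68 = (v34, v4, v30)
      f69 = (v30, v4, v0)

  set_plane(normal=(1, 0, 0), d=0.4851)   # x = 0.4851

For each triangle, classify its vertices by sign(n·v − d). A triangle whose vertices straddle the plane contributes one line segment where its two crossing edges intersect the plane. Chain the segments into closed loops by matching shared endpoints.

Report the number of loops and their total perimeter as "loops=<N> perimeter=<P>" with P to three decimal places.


loops=2 perimeter=6.788

Straddling triangles (20 of 70):
  (v5,v10,v6) [+-+] → (0.4851, 1.90388, 0)–(0.4851, 1.66951, 0.349096)  len=0.4205
  (v6,v10,v11) [+--] → (0.4851, 1.66951, 0.349096)–(0.4851, 1.52077, 0.5706)  len=0.2668
  (v6,v11,v7) [+-+] → (0.4851, 1.52077, 0.5706)–(0.4851, 1.01465, 0.392701)  len=0.5365
  (v7,v11,v12) [+--] → (0.4851, 1.01465, 0.392701)–(0.4851, 0.900839, 0.3527)  len=0.1206
  (v7,v12,v8) [+-+] → (0.4851, 0.900839, 0.3527)–(0.4851, 0.900839, -0.202343)  len=0.5550
  (v8,v12,v13) [+--] → (0.4851, 0.900839, -0.202343)–(0.4851, 0.900839, -0.3527)  len=0.1504
  (v8,v13,v9) [+-+] → (0.4851, 0.900839, -0.3527)–(0.4851, 1.23688, -0.470816)  len=0.3562
  (v9,v13,v14) [+--] → (0.4851, 1.23688, -0.470816)–(0.4851, 1.52077, -0.5706)  len=0.3009
  (v9,v14,v5) [+-+] → (0.4851, 1.52077, -0.5706)–(0.4851, 1.71273, -0.284681)  len=0.3444
  (v5,v14,v10) [+--] → (0.4851, 1.71273, -0.284681)–(0.4851, 1.90388, 0)  len=0.3429
  (v25,v30,v26) [-+-] → (0.4851, -1.90388, 0)–(0.4851, -1.71273, 0.284681)  len=0.3429
  (v26,v30,v31) [-++] → (0.4851, -1.71273, 0.284681)–(0.4851, -1.52077, 0.5706)  len=0.3444
  (v26,v31,v27) [-+-] → (0.4851, -1.52077, 0.5706)–(0.4851, -1.23688, 0.470816)  len=0.3009
  (v27,v31,v32) [-++] → (0.4851, -1.23688, 0.470816)–(0.4851, -0.900839, 0.3527)  len=0.3562
  (v27,v32,v28) [-+-] → (0.4851, -0.900839, 0.3527)–(0.4851, -0.900839, 0.202343)  len=0.1504
  (v28,v32,v33) [-++] → (0.4851, -0.900839, 0.202343)–(0.4851, -0.900839, -0.3527)  len=0.5550
  (v28,v33,v29) [-+-] → (0.4851, -0.900839, -0.3527)–(0.4851, -1.01465, -0.392701)  len=0.1206
  (v29,v33,v34) [-++] → (0.4851, -1.01465, -0.392701)–(0.4851, -1.52077, -0.5706)  len=0.5365
  (v29,v34,v25) [-+-] → (0.4851, -1.52077, -0.5706)–(0.4851, -1.66951, -0.349096)  len=0.2668
  (v25,v34,v30) [-++] → (0.4851, -1.66951, -0.349096)–(0.4851, -1.90388, 0)  len=0.4205

Chained into 2 loop(s):
  loop 1: 10 segments, perimeter = 3.3942
  loop 2: 10 segments, perimeter = 3.3942
Total perimeter = 6.788


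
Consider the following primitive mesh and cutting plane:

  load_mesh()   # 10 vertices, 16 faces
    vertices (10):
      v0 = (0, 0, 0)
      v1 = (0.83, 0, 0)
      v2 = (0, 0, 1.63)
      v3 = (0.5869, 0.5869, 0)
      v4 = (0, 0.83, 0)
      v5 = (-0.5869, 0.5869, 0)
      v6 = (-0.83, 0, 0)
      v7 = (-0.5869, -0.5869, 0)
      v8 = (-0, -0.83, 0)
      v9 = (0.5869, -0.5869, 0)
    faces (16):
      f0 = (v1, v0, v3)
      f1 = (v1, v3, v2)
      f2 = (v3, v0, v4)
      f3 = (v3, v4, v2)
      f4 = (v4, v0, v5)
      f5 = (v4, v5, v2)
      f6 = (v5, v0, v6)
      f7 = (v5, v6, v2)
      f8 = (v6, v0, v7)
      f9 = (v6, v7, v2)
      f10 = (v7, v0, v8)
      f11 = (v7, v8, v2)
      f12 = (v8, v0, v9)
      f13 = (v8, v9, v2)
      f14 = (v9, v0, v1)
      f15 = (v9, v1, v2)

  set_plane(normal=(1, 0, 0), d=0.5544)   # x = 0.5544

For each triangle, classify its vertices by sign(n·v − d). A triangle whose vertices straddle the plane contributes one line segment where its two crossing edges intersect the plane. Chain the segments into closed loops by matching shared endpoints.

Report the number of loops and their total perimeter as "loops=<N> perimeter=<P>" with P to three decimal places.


Straddling triangles (8 of 16):
  (v1,v0,v3) [+-+] → (0.5544, 0, 0)–(0.5544, 0.5544, 0)  len=0.5544
  (v1,v3,v2) [++-] → (0.5544, 0.5544, 0.0902624)–(0.5544, 0, 0.541239)  len=0.7147
  (v3,v0,v4) [+--] → (0.5544, 0.5544, 0)–(0.5544, 0.600362, 0)  len=0.0460
  (v3,v4,v2) [+--] → (0.5544, 0.600362, 0)–(0.5544, 0.5544, 0.0902624)  len=0.1013
  (v8,v0,v9) [--+] → (0.5544, -0.5544, 0)–(0.5544, -0.600362, 0)  len=0.0460
  (v8,v9,v2) [-+-] → (0.5544, -0.600362, 0)–(0.5544, -0.5544, 0.0902624)  len=0.1013
  (v9,v0,v1) [+-+] → (0.5544, -0.5544, 0)–(0.5544, 0, 0)  len=0.5544
  (v9,v1,v2) [++-] → (0.5544, 0, 0.541239)–(0.5544, -0.5544, 0.0902624)  len=0.7147

Chained into 1 loop(s):
  loop 1: 8 segments, perimeter = 2.8326
Total perimeter = 2.833

loops=1 perimeter=2.833


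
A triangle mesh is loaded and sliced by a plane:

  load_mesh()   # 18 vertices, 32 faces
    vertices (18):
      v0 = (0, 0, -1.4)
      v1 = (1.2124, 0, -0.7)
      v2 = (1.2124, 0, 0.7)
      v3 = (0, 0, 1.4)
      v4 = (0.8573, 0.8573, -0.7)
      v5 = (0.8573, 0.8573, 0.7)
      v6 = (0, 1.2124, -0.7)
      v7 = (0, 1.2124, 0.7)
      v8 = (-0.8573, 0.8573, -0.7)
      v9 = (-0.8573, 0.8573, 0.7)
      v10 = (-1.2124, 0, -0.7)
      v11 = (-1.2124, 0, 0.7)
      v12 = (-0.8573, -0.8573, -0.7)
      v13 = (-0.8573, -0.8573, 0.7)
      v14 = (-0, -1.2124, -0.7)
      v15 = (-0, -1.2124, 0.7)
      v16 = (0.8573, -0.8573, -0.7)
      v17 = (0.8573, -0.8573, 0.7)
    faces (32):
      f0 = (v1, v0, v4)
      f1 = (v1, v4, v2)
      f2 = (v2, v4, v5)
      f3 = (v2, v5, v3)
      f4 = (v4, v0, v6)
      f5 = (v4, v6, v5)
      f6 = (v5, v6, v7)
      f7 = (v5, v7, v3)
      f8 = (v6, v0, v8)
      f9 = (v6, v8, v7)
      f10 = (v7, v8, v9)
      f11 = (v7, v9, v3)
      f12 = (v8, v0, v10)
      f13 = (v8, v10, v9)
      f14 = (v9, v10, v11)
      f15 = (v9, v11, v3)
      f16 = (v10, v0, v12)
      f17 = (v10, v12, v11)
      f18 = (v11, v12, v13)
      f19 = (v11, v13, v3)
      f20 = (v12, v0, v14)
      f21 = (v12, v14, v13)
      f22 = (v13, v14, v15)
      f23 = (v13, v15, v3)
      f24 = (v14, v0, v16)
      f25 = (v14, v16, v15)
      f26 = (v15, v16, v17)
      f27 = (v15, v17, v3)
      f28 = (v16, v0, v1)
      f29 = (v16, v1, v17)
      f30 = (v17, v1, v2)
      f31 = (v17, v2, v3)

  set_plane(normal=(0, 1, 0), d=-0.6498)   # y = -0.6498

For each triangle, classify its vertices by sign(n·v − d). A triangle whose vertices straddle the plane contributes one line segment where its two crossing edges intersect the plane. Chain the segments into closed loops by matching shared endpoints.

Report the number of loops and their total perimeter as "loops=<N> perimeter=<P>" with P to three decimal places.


loops=1 perimeter=6.828

Straddling triangles (12 of 32):
  (v10,v0,v12) [++-] → (-0.6498, -0.6498, -0.869427)–(-0.943248, -0.6498, -0.7)  len=0.3388
  (v10,v12,v11) [+-+] → (-0.943248, -0.6498, -0.7)–(-0.943248, -0.6498, -0.361145)  len=0.3389
  (v11,v12,v13) [+--] → (-0.943248, -0.6498, -0.361145)–(-0.943248, -0.6498, 0.7)  len=1.0611
  (v11,v13,v3) [+-+] → (-0.943248, -0.6498, 0.7)–(-0.6498, -0.6498, 0.869427)  len=0.3388
  (v12,v0,v14) [-+-] → (-0.6498, -0.6498, -0.869427)–(0, -0.6498, -1.02483)  len=0.6681
  (v13,v15,v3) [--+] → (0, -0.6498, 1.02483)–(-0.6498, -0.6498, 0.869427)  len=0.6681
  (v14,v0,v16) [-+-] → (0, -0.6498, -1.02483)–(0.6498, -0.6498, -0.869427)  len=0.6681
  (v15,v17,v3) [--+] → (0.6498, -0.6498, 0.869427)–(0, -0.6498, 1.02483)  len=0.6681
  (v16,v0,v1) [-++] → (0.6498, -0.6498, -0.869427)–(0.943248, -0.6498, -0.7)  len=0.3388
  (v16,v1,v17) [-+-] → (0.943248, -0.6498, -0.7)–(0.943248, -0.6498, 0.361145)  len=1.0611
  (v17,v1,v2) [-++] → (0.943248, -0.6498, 0.361145)–(0.943248, -0.6498, 0.7)  len=0.3389
  (v17,v2,v3) [-++] → (0.943248, -0.6498, 0.7)–(0.6498, -0.6498, 0.869427)  len=0.3388

Chained into 1 loop(s):
  loop 1: 12 segments, perimeter = 6.8279
Total perimeter = 6.828


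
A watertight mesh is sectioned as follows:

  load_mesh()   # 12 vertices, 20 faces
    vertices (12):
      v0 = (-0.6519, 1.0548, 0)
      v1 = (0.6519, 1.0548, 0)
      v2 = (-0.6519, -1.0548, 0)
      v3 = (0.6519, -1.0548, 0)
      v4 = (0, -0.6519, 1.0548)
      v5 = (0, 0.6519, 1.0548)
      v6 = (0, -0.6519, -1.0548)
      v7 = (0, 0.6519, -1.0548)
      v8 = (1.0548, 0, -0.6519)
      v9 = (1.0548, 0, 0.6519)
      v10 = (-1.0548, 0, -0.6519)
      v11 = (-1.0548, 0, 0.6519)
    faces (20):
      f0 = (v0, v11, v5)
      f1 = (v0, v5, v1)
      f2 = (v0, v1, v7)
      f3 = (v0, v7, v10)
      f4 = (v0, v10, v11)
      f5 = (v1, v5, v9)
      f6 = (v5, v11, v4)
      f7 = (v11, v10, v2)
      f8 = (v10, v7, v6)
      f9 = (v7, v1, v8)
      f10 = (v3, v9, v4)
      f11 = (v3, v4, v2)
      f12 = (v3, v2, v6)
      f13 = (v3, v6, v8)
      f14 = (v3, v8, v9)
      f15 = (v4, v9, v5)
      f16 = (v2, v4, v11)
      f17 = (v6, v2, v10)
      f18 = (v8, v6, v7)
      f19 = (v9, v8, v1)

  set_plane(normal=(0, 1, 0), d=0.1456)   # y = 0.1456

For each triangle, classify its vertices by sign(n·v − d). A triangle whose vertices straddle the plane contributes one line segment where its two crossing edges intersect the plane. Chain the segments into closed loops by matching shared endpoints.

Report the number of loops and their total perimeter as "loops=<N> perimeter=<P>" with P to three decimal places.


loops=1 perimeter=6.773

Straddling triangles (10 of 20):
  (v0,v11,v5) [+-+] → (-0.999185, 0.1456, 0.561915)–(-0.819213, 0.1456, 0.741887)  len=0.2545
  (v0,v7,v10) [++-] → (-0.819213, 0.1456, -0.741887)–(-0.999185, 0.1456, -0.561915)  len=0.2545
  (v0,v10,v11) [+--] → (-0.999185, 0.1456, -0.561915)–(-0.999185, 0.1456, 0.561915)  len=1.1238
  (v1,v5,v9) [++-] → (0.819213, 0.1456, 0.741887)–(0.999185, 0.1456, 0.561915)  len=0.2545
  (v5,v11,v4) [+--] → (-0.819213, 0.1456, 0.741887)–(0, 0.1456, 1.0548)  len=0.8769
  (v10,v7,v6) [-+-] → (-0.819213, 0.1456, -0.741887)–(0, 0.1456, -1.0548)  len=0.8769
  (v7,v1,v8) [++-] → (0.999185, 0.1456, -0.561915)–(0.819213, 0.1456, -0.741887)  len=0.2545
  (v4,v9,v5) [--+] → (0.819213, 0.1456, 0.741887)–(0, 0.1456, 1.0548)  len=0.8769
  (v8,v6,v7) [--+] → (0, 0.1456, -1.0548)–(0.819213, 0.1456, -0.741887)  len=0.8769
  (v9,v8,v1) [--+] → (0.999185, 0.1456, -0.561915)–(0.999185, 0.1456, 0.561915)  len=1.1238

Chained into 1 loop(s):
  loop 1: 10 segments, perimeter = 6.7735
Total perimeter = 6.773


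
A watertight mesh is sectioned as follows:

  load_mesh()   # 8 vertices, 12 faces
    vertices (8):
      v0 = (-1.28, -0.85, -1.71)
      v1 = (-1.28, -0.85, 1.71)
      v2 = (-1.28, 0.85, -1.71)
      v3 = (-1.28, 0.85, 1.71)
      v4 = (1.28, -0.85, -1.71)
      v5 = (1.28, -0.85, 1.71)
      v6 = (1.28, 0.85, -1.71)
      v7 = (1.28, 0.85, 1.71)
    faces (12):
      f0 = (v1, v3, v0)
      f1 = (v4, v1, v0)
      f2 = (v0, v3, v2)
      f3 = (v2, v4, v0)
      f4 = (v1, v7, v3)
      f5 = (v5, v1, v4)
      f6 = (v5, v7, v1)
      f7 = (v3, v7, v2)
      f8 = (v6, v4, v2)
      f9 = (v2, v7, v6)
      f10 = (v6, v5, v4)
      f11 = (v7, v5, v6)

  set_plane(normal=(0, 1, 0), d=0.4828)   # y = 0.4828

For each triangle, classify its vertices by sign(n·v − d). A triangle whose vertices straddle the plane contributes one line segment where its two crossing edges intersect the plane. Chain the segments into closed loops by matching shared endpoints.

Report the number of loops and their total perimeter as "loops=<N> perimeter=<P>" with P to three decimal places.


loops=1 perimeter=11.960

Straddling triangles (8 of 12):
  (v1,v3,v0) [-+-] → (-1.28, 0.4828, 1.71)–(-1.28, 0.4828, 0.97128)  len=0.7387
  (v0,v3,v2) [-++] → (-1.28, 0.4828, 0.97128)–(-1.28, 0.4828, -1.71)  len=2.6813
  (v2,v4,v0) [+--] → (-0.72704, 0.4828, -1.71)–(-1.28, 0.4828, -1.71)  len=0.5530
  (v1,v7,v3) [-++] → (0.72704, 0.4828, 1.71)–(-1.28, 0.4828, 1.71)  len=2.0070
  (v5,v7,v1) [-+-] → (1.28, 0.4828, 1.71)–(0.72704, 0.4828, 1.71)  len=0.5530
  (v6,v4,v2) [+-+] → (1.28, 0.4828, -1.71)–(-0.72704, 0.4828, -1.71)  len=2.0070
  (v6,v5,v4) [+--] → (1.28, 0.4828, -0.97128)–(1.28, 0.4828, -1.71)  len=0.7387
  (v7,v5,v6) [+-+] → (1.28, 0.4828, 1.71)–(1.28, 0.4828, -0.97128)  len=2.6813

Chained into 1 loop(s):
  loop 1: 8 segments, perimeter = 11.9600
Total perimeter = 11.960


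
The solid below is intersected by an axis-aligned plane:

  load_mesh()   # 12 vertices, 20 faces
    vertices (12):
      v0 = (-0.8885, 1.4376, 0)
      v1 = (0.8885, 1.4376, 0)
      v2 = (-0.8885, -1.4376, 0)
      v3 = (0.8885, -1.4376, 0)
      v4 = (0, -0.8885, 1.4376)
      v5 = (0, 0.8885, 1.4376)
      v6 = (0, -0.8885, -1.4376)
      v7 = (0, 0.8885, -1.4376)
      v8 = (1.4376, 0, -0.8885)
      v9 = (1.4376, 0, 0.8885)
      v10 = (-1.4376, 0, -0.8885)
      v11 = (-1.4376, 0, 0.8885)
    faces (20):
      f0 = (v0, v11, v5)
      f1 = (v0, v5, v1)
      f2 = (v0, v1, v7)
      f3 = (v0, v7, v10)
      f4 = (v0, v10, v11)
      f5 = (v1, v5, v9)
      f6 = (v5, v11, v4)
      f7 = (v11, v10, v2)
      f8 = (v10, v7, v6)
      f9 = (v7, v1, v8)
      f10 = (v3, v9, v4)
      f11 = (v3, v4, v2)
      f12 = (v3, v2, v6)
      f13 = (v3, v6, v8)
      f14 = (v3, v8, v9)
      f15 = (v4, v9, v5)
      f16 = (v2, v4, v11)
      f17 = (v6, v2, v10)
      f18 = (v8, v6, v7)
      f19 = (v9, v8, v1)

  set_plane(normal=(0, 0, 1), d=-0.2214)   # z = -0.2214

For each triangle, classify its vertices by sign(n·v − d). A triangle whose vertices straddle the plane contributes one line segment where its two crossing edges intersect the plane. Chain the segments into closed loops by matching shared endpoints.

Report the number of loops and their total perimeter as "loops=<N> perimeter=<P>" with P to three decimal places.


Straddling triangles (10 of 20):
  (v0,v1,v7) [++-] → (0.751665, 1.35303, -0.2214)–(-0.751665, 1.35303, -0.2214)  len=1.5033
  (v0,v7,v10) [+--] → (-0.751665, 1.35303, -0.2214)–(-1.02533, 1.07937, -0.2214)  len=0.3870
  (v0,v10,v11) [+-+] → (-1.02533, 1.07937, -0.2214)–(-1.4376, 0, -0.2214)  len=1.1554
  (v11,v10,v2) [+-+] → (-1.4376, 0, -0.2214)–(-1.02533, -1.07937, -0.2214)  len=1.1554
  (v7,v1,v8) [-+-] → (0.751665, 1.35303, -0.2214)–(1.02533, 1.07937, -0.2214)  len=0.3870
  (v3,v2,v6) [++-] → (-0.751665, -1.35303, -0.2214)–(0.751665, -1.35303, -0.2214)  len=1.5033
  (v3,v6,v8) [+--] → (0.751665, -1.35303, -0.2214)–(1.02533, -1.07937, -0.2214)  len=0.3870
  (v3,v8,v9) [+-+] → (1.02533, -1.07937, -0.2214)–(1.4376, 0, -0.2214)  len=1.1554
  (v6,v2,v10) [-+-] → (-0.751665, -1.35303, -0.2214)–(-1.02533, -1.07937, -0.2214)  len=0.3870
  (v9,v8,v1) [+-+] → (1.4376, 0, -0.2214)–(1.02533, 1.07937, -0.2214)  len=1.1554

Chained into 1 loop(s):
  loop 1: 10 segments, perimeter = 9.1764
Total perimeter = 9.176

loops=1 perimeter=9.176


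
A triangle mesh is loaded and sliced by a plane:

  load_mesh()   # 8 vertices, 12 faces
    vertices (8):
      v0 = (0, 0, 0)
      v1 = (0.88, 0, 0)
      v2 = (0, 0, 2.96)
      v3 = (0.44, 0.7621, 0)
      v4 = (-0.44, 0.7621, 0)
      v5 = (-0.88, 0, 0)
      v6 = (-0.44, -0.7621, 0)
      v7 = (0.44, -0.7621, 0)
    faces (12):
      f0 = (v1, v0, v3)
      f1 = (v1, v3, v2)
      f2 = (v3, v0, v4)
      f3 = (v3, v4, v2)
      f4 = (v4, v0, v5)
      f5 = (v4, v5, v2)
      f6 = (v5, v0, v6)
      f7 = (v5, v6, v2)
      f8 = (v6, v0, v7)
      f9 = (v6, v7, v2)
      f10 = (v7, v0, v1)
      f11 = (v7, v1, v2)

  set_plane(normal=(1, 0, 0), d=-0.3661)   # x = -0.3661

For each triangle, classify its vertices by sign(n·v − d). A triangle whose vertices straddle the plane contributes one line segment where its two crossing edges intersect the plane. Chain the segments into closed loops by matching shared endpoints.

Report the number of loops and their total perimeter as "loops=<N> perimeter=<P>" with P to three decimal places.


loops=1 perimeter=5.321

Straddling triangles (8 of 12):
  (v3,v0,v4) [++-] → (-0.3661, 0.634102, 0)–(-0.3661, 0.7621, 0)  len=0.1280
  (v3,v4,v2) [+-+] → (-0.3661, 0.7621, 0)–(-0.3661, 0.634102, 0.497145)  len=0.5134
  (v4,v0,v5) [-+-] → (-0.3661, 0.634102, 0)–(-0.3661, 0, 0)  len=0.6341
  (v4,v5,v2) [--+] → (-0.3661, 0, 1.72857)–(-0.3661, 0.634102, 0.497145)  len=1.3851
  (v5,v0,v6) [-+-] → (-0.3661, 0, 0)–(-0.3661, -0.634102, 0)  len=0.6341
  (v5,v6,v2) [--+] → (-0.3661, -0.634102, 0.497145)–(-0.3661, 0, 1.72857)  len=1.3851
  (v6,v0,v7) [-++] → (-0.3661, -0.634102, 0)–(-0.3661, -0.7621, 0)  len=0.1280
  (v6,v7,v2) [-++] → (-0.3661, -0.7621, 0)–(-0.3661, -0.634102, 0.497145)  len=0.5134

Chained into 1 loop(s):
  loop 1: 8 segments, perimeter = 5.3211
Total perimeter = 5.321


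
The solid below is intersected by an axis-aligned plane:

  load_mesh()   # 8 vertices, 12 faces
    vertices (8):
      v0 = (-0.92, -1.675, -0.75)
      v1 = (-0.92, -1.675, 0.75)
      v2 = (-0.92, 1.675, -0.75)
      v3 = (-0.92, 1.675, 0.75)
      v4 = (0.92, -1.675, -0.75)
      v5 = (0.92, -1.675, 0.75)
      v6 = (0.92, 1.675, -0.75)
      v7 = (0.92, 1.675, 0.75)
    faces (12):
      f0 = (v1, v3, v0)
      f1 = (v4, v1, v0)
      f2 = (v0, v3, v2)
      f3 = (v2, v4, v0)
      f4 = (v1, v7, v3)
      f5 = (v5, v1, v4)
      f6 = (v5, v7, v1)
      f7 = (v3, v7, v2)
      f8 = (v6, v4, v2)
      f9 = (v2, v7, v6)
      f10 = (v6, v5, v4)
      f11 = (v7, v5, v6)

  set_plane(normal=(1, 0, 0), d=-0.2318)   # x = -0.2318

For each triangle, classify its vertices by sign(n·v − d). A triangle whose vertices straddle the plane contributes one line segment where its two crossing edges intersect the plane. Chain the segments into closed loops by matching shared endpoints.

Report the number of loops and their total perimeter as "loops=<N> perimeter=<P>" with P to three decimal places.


Straddling triangles (8 of 12):
  (v4,v1,v0) [+--] → (-0.2318, -1.675, 0.188967)–(-0.2318, -1.675, -0.75)  len=0.9390
  (v2,v4,v0) [-+-] → (-0.2318, 0.422027, -0.75)–(-0.2318, -1.675, -0.75)  len=2.0970
  (v1,v7,v3) [-+-] → (-0.2318, -0.422027, 0.75)–(-0.2318, 1.675, 0.75)  len=2.0970
  (v5,v1,v4) [+-+] → (-0.2318, -1.675, 0.75)–(-0.2318, -1.675, 0.188967)  len=0.5610
  (v5,v7,v1) [++-] → (-0.2318, -0.422027, 0.75)–(-0.2318, -1.675, 0.75)  len=1.2530
  (v3,v7,v2) [-+-] → (-0.2318, 1.675, 0.75)–(-0.2318, 1.675, -0.188967)  len=0.9390
  (v6,v4,v2) [++-] → (-0.2318, 0.422027, -0.75)–(-0.2318, 1.675, -0.75)  len=1.2530
  (v2,v7,v6) [-++] → (-0.2318, 1.675, -0.188967)–(-0.2318, 1.675, -0.75)  len=0.5610

Chained into 1 loop(s):
  loop 1: 8 segments, perimeter = 9.7000
Total perimeter = 9.700

loops=1 perimeter=9.700
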